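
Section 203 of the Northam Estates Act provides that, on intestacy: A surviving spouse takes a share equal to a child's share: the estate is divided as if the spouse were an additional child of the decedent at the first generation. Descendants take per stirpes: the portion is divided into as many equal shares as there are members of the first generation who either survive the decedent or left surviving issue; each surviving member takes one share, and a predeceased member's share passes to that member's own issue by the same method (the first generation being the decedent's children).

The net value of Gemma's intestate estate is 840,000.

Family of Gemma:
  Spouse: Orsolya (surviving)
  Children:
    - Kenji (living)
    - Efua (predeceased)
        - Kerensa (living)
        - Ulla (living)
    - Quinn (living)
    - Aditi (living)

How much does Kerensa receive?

Kerensa receives 84,000.

The spouse counts as an additional share at the children's level, so there are 5 primary shares of 168,000. Orsolya takes one such share (168,000).
The children's combined portion (672,000) is divided into 4 shares of 168,000: Kenji, Quinn, and Aditi each take 168,000; Efua's 168,000 share passes to Efua's issue.
Efua's share (168,000) is divided into 2 shares of 84,000: Kerensa and Ulla each take 84,000.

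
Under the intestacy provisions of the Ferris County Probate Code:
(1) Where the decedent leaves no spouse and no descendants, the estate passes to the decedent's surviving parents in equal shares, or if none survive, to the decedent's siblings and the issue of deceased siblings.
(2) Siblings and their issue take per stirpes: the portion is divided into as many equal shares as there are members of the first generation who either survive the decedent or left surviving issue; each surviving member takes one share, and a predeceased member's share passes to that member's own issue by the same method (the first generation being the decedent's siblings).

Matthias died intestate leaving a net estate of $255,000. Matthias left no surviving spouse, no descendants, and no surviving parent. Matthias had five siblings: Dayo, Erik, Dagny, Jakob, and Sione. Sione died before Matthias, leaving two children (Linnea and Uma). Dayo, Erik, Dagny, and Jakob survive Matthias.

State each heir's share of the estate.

The entire $255,000 passes to the siblings and their issue.
That amount ($255,000) is divided into 5 shares of $51,000: Dayo, Erik, Dagny, and Jakob each take $51,000; Sione's $51,000 share passes to Sione's issue.
Sione's share ($51,000) is divided into 2 shares of $25,500: Linnea and Uma each take $25,500.

Dayo: $51,000; Erik: $51,000; Dagny: $51,000; Jakob: $51,000; Linnea: $25,500; Uma: $25,500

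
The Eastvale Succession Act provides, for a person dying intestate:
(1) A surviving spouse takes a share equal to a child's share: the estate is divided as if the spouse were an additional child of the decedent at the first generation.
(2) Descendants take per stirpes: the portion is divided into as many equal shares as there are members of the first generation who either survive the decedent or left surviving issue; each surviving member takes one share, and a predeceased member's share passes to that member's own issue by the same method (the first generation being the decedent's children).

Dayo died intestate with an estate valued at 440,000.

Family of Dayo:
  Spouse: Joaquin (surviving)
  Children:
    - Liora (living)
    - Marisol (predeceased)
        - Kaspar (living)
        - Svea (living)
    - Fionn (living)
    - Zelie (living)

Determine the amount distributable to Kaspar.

Kaspar receives 44,000.

The spouse counts as an additional share at the children's level, so there are 5 primary shares of 88,000. Joaquin takes one such share (88,000).
The children's combined portion (352,000) is divided into 4 shares of 88,000: Liora, Fionn, and Zelie each take 88,000; Marisol's 88,000 share passes to Marisol's issue.
Marisol's share (88,000) is divided into 2 shares of 44,000: Kaspar and Svea each take 44,000.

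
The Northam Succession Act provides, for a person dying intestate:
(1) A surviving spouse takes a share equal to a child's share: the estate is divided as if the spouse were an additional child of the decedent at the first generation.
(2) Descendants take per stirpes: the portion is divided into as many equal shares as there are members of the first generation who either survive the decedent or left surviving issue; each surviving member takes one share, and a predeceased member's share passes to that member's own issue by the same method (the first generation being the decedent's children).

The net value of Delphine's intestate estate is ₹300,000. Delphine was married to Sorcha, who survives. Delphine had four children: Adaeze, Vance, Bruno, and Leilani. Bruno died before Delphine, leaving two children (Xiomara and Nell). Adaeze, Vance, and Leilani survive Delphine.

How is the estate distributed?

Sorcha: ₹60,000; Adaeze: ₹60,000; Vance: ₹60,000; Xiomara: ₹30,000; Nell: ₹30,000; Leilani: ₹60,000

The spouse counts as an additional share at the children's level, so there are 5 primary shares of ₹60,000. Sorcha takes one such share (₹60,000).
The children's combined portion (₹240,000) is divided into 4 shares of ₹60,000: Adaeze, Vance, and Leilani each take ₹60,000; Bruno's ₹60,000 share passes to Bruno's issue.
Bruno's share (₹60,000) is divided into 2 shares of ₹30,000: Xiomara and Nell each take ₹30,000.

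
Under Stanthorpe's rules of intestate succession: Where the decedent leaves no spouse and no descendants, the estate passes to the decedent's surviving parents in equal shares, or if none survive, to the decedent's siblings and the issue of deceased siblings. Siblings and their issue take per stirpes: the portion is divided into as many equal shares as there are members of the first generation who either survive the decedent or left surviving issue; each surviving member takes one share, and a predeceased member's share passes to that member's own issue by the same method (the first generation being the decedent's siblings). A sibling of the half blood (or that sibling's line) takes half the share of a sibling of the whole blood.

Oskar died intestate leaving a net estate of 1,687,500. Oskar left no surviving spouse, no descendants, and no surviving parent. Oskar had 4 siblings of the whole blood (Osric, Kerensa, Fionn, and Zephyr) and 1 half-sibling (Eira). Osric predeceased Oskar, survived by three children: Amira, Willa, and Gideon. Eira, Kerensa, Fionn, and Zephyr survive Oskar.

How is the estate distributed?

Amira: 125,000; Willa: 125,000; Gideon: 125,000; Eira: 187,500; Kerensa: 375,000; Fionn: 375,000; Zephyr: 375,000

The entire 1,687,500 passes to the siblings and their issue.
Counting each half-blood sibling's line as half a unit, there are 9/2 units in 1,687,500, so one unit is 375,000. Whole-blood lines (Osric, Kerensa, Fionn, and Zephyr) take 375,000 each; half-blood lines (Eira) take 187,500 each.
Osric's share (375,000) is divided into 3 shares of 125,000: Amira, Willa, and Gideon each take 125,000.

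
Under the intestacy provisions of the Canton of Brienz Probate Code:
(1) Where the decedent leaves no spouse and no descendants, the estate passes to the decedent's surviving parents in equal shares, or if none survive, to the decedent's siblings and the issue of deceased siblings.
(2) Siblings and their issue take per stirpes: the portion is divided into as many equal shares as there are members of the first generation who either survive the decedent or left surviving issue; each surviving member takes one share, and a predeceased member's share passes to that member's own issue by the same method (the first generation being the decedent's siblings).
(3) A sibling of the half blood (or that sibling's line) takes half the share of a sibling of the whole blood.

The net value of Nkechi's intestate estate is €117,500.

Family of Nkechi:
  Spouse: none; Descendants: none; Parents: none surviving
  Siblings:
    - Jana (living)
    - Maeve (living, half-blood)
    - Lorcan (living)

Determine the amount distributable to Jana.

The entire €117,500 passes to the siblings and their issue.
Counting each half-blood sibling's line as half a unit, there are 5/2 units in €117,500, so one unit is €47,000. Whole-blood lines (Jana and Lorcan) take €47,000 each; half-blood lines (Maeve) take €23,500 each.

Jana receives €47,000.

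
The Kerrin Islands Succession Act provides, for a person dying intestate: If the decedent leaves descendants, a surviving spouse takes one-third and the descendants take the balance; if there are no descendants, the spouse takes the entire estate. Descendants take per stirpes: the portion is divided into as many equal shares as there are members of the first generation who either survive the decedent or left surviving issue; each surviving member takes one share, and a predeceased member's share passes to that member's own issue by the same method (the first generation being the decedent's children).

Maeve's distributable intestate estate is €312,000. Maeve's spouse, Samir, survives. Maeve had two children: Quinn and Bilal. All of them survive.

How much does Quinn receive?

Quinn receives €104,000.

Samir takes one-third of €312,000 = €104,000. The remaining €208,000 passes to the descendants.
The descendants' portion (€208,000) is divided into 2 shares of €104,000: Quinn and Bilal each take €104,000.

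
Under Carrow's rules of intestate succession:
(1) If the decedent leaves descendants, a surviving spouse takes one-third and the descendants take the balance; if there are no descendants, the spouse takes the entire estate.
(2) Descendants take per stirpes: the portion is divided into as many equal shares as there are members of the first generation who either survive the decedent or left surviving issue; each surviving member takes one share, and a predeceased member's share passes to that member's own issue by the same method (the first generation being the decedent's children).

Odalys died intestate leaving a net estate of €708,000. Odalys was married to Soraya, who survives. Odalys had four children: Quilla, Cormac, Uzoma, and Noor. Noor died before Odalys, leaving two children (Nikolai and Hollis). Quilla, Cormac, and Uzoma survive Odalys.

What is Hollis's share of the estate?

Soraya takes one-third of €708,000 = €236,000. The remaining €472,000 passes to the descendants.
The descendants' portion (€472,000) is divided into 4 shares of €118,000: Quilla, Cormac, and Uzoma each take €118,000; Noor's €118,000 share passes to Noor's issue.
Noor's share (€118,000) is divided into 2 shares of €59,000: Nikolai and Hollis each take €59,000.

Hollis receives €59,000.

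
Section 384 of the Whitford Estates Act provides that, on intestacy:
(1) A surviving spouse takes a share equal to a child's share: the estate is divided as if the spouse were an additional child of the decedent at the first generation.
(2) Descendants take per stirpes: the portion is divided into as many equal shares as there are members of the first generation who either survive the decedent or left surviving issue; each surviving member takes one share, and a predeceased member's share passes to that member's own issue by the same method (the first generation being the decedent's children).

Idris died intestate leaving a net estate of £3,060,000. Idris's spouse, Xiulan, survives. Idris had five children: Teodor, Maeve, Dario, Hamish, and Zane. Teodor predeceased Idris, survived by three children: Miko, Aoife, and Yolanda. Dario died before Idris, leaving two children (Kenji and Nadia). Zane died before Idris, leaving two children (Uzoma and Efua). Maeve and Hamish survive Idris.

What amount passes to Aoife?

Aoife receives £170,000.

The spouse counts as an additional share at the children's level, so there are 6 primary shares of £510,000. Xiulan takes one such share (£510,000).
The children's combined portion (£2,550,000) is divided into 5 shares of £510,000: Maeve and Hamish each take £510,000; Teodor's £510,000 share passes to Teodor's issue; Dario's £510,000 share passes to Dario's issue; Zane's £510,000 share passes to Zane's issue.
Teodor's share (£510,000) is divided into 3 shares of £170,000: Miko, Aoife, and Yolanda each take £170,000.
Dario's share (£510,000) is divided into 2 shares of £255,000: Kenji and Nadia each take £255,000.
Zane's share (£510,000) is divided into 2 shares of £255,000: Uzoma and Efua each take £255,000.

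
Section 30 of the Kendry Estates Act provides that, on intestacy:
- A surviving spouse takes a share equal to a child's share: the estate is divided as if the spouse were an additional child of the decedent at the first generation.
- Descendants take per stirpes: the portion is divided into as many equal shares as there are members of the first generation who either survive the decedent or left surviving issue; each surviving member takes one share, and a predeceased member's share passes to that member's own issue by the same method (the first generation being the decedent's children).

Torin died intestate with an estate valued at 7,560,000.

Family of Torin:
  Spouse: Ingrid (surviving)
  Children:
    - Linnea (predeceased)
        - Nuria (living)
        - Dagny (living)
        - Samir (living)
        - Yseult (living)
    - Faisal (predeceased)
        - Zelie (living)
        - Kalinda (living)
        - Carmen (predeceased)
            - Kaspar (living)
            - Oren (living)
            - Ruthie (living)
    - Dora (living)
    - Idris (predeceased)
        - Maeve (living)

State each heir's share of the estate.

The spouse counts as an additional share at the children's level, so there are 5 primary shares of 1,512,000. Ingrid takes one such share (1,512,000).
The children's combined portion (6,048,000) is divided into 4 shares of 1,512,000: Dora takes 1,512,000; Linnea's 1,512,000 share passes to Linnea's issue; Faisal's 1,512,000 share passes to Faisal's issue; Idris's 1,512,000 share passes to Idris's issue.
Linnea's share (1,512,000) is divided into 4 shares of 378,000: Nuria, Dagny, Samir, and Yseult each take 378,000.
Faisal's share (1,512,000) is divided into 3 shares of 504,000: Zelie and Kalinda each take 504,000; Carmen's 504,000 share passes to Carmen's issue.
Carmen's share (504,000) is divided into 3 shares of 168,000: Kaspar, Oren, and Ruthie each take 168,000.
Idris's share (1,512,000) passes entirely to Maeve.

Ingrid: 1,512,000; Nuria: 378,000; Dagny: 378,000; Samir: 378,000; Yseult: 378,000; Zelie: 504,000; Kalinda: 504,000; Kaspar: 168,000; Oren: 168,000; Ruthie: 168,000; Dora: 1,512,000; Maeve: 1,512,000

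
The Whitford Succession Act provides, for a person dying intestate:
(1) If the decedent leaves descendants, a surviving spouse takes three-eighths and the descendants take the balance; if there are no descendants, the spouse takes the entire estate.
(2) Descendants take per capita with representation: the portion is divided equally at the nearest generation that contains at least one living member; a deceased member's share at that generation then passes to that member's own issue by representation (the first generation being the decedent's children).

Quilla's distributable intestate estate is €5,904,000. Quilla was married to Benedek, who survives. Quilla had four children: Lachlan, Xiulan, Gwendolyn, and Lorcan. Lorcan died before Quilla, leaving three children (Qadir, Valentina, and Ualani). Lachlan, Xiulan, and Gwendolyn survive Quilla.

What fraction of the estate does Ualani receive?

Benedek takes three-eighths of €5,904,000 = €2,214,000. The remaining €3,690,000 passes to the descendants.
The descendants' portion (€3,690,000) is divided into 4 shares of €922,500: Lachlan, Xiulan, and Gwendolyn each take €922,500; Lorcan's €922,500 share passes to Lorcan's issue.
Lorcan's share (€922,500) is divided into 3 shares of €307,500: Qadir, Valentina, and Ualani each take €307,500.

Ualani receives 5/96 of the estate.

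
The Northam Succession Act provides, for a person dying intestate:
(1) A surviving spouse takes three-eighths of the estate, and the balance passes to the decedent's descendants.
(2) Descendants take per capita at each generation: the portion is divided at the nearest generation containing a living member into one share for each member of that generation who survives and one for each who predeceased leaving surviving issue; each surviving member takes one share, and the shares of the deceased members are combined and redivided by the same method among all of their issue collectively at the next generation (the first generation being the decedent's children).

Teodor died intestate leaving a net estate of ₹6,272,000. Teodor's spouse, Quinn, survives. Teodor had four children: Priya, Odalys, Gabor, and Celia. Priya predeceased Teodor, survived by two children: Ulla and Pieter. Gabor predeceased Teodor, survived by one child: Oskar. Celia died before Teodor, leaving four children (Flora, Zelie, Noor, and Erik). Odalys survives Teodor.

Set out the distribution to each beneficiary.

Quinn: ₹2,352,000; Ulla: ₹420,000; Pieter: ₹420,000; Odalys: ₹980,000; Oskar: ₹420,000; Flora: ₹420,000; Zelie: ₹420,000; Noor: ₹420,000; Erik: ₹420,000

Quinn takes three-eighths of ₹6,272,000 = ₹2,352,000. The remaining ₹3,920,000 passes to the descendants.
The descendants' portion (₹3,920,000) is divided at the children's generation into 4 shares of ₹980,000. Odalys takes ₹980,000. The 3 shares of the deceased (Priya, Gabor, and Celia) are combined into a pool of ₹2,940,000.
That pool (₹2,940,000) is divided at the grandchildren's generation equally among Ulla, Pieter, Oskar, Flora, Zelie, Noor, and Erik: ₹420,000 each.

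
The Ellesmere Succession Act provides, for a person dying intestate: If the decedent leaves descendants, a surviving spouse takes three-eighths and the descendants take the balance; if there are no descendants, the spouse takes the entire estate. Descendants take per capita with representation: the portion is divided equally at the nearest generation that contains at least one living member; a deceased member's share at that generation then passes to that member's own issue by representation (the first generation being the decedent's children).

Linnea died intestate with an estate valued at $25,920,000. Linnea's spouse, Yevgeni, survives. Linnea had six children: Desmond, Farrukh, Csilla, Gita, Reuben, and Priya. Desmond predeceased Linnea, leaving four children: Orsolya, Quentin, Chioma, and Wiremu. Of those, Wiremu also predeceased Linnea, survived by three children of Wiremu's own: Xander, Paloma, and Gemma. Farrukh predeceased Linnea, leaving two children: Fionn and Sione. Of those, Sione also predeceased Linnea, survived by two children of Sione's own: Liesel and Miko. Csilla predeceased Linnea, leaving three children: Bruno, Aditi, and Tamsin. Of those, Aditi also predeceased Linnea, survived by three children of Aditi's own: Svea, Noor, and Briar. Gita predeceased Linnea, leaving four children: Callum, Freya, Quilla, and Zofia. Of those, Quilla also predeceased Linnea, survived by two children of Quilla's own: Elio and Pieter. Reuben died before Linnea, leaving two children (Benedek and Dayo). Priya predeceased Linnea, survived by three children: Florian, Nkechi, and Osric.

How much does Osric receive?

Yevgeni takes three-eighths of $25,920,000 = $9,720,000. The remaining $16,200,000 passes to the descendants.
No child survives, so the initial division is made at the grandchildren's generation.
The descendants' portion ($16,200,000) is divided into 18 shares of $900,000: Orsolya, Quentin, Chioma, Fionn, Bruno, Tamsin, Callum, Freya, Zofia, Benedek, Dayo, Florian, Nkechi, and Osric each take $900,000; Wiremu's $900,000 share passes to Wiremu's issue; Sione's $900,000 share passes to Sione's issue; Aditi's $900,000 share passes to Aditi's issue; Quilla's $900,000 share passes to Quilla's issue.
Wiremu's share ($900,000) is divided into 3 shares of $300,000: Xander, Paloma, and Gemma each take $300,000.
Sione's share ($900,000) is divided into 2 shares of $450,000: Liesel and Miko each take $450,000.
Aditi's share ($900,000) is divided into 3 shares of $300,000: Svea, Noor, and Briar each take $300,000.
Quilla's share ($900,000) is divided into 2 shares of $450,000: Elio and Pieter each take $450,000.

Osric receives $900,000.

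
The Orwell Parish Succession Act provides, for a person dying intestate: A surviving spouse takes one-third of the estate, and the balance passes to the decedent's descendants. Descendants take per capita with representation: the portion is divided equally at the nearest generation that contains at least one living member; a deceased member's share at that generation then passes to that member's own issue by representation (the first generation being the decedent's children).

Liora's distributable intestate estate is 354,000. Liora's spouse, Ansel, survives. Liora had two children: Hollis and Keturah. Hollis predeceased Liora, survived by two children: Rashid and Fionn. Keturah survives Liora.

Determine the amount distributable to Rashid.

Rashid receives 59,000.

Ansel takes one-third of 354,000 = 118,000. The remaining 236,000 passes to the descendants.
The descendants' portion (236,000) is divided into 2 shares of 118,000: Keturah takes 118,000; Hollis's 118,000 share passes to Hollis's issue.
Hollis's share (118,000) is divided into 2 shares of 59,000: Rashid and Fionn each take 59,000.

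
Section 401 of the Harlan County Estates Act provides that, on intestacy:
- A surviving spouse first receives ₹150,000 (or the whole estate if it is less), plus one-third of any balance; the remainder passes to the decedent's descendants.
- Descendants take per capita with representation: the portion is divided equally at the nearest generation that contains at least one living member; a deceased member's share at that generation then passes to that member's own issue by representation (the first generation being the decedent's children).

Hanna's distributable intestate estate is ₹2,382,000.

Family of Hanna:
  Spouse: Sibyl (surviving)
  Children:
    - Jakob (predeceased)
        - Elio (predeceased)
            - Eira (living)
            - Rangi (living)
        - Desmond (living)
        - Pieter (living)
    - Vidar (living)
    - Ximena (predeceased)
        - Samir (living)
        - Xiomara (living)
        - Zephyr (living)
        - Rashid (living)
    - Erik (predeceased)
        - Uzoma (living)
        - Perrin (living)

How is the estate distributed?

Sibyl first takes ₹150,000, leaving a balance of ₹2,232,000. Sibyl then takes one-third of the balance (₹744,000), for a total of ₹894,000. The remaining ₹1,488,000 passes to the descendants.
The descendants' portion (₹1,488,000) is divided into 4 shares of ₹372,000: Vidar takes ₹372,000; Jakob's ₹372,000 share passes to Jakob's issue; Ximena's ₹372,000 share passes to Ximena's issue; Erik's ₹372,000 share passes to Erik's issue.
Jakob's share (₹372,000) is divided into 3 shares of ₹124,000: Desmond and Pieter each take ₹124,000; Elio's ₹124,000 share passes to Elio's issue.
Elio's share (₹124,000) is divided into 2 shares of ₹62,000: Eira and Rangi each take ₹62,000.
Ximena's share (₹372,000) is divided into 4 shares of ₹93,000: Samir, Xiomara, Zephyr, and Rashid each take ₹93,000.
Erik's share (₹372,000) is divided into 2 shares of ₹186,000: Uzoma and Perrin each take ₹186,000.

Sibyl: ₹894,000; Eira: ₹62,000; Rangi: ₹62,000; Desmond: ₹124,000; Pieter: ₹124,000; Vidar: ₹372,000; Samir: ₹93,000; Xiomara: ₹93,000; Zephyr: ₹93,000; Rashid: ₹93,000; Uzoma: ₹186,000; Perrin: ₹186,000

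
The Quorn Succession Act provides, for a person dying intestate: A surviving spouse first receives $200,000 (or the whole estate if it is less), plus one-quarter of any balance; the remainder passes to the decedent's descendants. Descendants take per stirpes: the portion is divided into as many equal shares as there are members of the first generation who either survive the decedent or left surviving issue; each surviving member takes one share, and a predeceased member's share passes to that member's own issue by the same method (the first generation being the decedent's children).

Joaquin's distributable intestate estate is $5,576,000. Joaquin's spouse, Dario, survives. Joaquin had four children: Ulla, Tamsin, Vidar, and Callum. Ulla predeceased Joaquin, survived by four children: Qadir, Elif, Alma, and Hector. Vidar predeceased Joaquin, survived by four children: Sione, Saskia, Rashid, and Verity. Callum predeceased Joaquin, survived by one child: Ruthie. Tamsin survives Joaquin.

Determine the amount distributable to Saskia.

Saskia receives $252,000.

Dario first takes $200,000, leaving a balance of $5,376,000. Dario then takes one-quarter of the balance ($1,344,000), for a total of $1,544,000. The remaining $4,032,000 passes to the descendants.
The descendants' portion ($4,032,000) is divided into 4 shares of $1,008,000: Tamsin takes $1,008,000; Ulla's $1,008,000 share passes to Ulla's issue; Vidar's $1,008,000 share passes to Vidar's issue; Callum's $1,008,000 share passes to Callum's issue.
Ulla's share ($1,008,000) is divided into 4 shares of $252,000: Qadir, Elif, Alma, and Hector each take $252,000.
Vidar's share ($1,008,000) is divided into 4 shares of $252,000: Sione, Saskia, Rashid, and Verity each take $252,000.
Callum's share ($1,008,000) passes entirely to Ruthie.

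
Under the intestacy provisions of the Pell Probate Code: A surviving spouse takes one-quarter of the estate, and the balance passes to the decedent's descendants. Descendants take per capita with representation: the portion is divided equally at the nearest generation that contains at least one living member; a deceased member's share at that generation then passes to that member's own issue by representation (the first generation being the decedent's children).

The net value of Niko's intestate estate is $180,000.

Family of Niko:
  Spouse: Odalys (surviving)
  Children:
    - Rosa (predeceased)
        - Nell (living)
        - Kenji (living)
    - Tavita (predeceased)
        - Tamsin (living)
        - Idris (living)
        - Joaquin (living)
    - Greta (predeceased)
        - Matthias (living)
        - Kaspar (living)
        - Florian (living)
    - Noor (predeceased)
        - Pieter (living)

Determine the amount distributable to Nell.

Odalys takes one-quarter of $180,000 = $45,000. The remaining $135,000 passes to the descendants.
No child survives, so the initial division is made at the grandchildren's generation.
The descendants' portion ($135,000) is divided into 9 shares of $15,000: Nell, Kenji, Tamsin, Idris, Joaquin, Matthias, Kaspar, Florian, and Pieter each take $15,000.

Nell receives $15,000.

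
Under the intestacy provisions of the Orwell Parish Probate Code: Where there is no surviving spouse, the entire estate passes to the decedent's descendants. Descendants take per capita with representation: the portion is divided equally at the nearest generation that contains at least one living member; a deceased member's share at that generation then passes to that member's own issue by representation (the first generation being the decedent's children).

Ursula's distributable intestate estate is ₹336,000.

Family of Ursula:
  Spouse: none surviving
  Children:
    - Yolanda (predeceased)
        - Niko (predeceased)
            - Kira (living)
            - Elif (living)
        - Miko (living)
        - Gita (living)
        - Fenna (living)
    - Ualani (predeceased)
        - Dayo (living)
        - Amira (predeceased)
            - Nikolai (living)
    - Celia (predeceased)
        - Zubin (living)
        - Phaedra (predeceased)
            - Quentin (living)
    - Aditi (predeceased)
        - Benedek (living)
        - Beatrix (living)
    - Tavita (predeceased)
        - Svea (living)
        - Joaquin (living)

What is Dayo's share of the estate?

The entire ₹336,000 passes to the descendants.
No child survives, so the initial division is made at the grandchildren's generation.
That amount (₹336,000) is divided into 12 shares of ₹28,000: Miko, Gita, Fenna, Dayo, Zubin, Benedek, Beatrix, Svea, and Joaquin each take ₹28,000; Niko's ₹28,000 share passes to Niko's issue; Amira's ₹28,000 share passes to Amira's issue; Phaedra's ₹28,000 share passes to Phaedra's issue.
Niko's share (₹28,000) is divided into 2 shares of ₹14,000: Kira and Elif each take ₹14,000.
Amira's share (₹28,000) passes entirely to Nikolai.
Phaedra's share (₹28,000) passes entirely to Quentin.

Dayo receives ₹28,000.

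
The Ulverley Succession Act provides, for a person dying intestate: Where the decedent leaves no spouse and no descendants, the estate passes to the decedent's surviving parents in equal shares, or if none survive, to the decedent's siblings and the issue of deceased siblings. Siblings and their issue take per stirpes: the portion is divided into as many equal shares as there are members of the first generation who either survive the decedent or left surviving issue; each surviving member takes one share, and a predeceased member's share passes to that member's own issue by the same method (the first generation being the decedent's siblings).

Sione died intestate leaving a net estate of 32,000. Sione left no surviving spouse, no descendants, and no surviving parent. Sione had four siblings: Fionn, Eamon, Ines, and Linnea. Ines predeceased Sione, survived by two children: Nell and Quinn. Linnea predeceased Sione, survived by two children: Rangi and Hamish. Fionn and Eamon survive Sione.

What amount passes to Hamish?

The entire 32,000 passes to the siblings and their issue.
That amount (32,000) is divided into 4 shares of 8,000: Fionn and Eamon each take 8,000; Ines's 8,000 share passes to Ines's issue; Linnea's 8,000 share passes to Linnea's issue.
Ines's share (8,000) is divided into 2 shares of 4,000: Nell and Quinn each take 4,000.
Linnea's share (8,000) is divided into 2 shares of 4,000: Rangi and Hamish each take 4,000.

Hamish receives 4,000.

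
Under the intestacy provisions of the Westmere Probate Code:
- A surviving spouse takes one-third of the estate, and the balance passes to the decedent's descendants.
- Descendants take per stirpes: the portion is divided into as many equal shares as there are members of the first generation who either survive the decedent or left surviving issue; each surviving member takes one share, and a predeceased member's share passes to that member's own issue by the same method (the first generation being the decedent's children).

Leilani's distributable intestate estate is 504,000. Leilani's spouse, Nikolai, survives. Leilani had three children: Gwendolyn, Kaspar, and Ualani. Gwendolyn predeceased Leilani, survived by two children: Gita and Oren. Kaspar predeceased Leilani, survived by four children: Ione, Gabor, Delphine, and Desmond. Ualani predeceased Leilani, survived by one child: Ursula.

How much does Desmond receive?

Nikolai takes one-third of 504,000 = 168,000. The remaining 336,000 passes to the descendants.
The descendants' portion (336,000) is divided into 3 shares of 112,000: Gwendolyn's 112,000 share passes to Gwendolyn's issue; Kaspar's 112,000 share passes to Kaspar's issue; Ualani's 112,000 share passes to Ualani's issue.
Gwendolyn's share (112,000) is divided into 2 shares of 56,000: Gita and Oren each take 56,000.
Kaspar's share (112,000) is divided into 4 shares of 28,000: Ione, Gabor, Delphine, and Desmond each take 28,000.
Ualani's share (112,000) passes entirely to Ursula.

Desmond receives 28,000.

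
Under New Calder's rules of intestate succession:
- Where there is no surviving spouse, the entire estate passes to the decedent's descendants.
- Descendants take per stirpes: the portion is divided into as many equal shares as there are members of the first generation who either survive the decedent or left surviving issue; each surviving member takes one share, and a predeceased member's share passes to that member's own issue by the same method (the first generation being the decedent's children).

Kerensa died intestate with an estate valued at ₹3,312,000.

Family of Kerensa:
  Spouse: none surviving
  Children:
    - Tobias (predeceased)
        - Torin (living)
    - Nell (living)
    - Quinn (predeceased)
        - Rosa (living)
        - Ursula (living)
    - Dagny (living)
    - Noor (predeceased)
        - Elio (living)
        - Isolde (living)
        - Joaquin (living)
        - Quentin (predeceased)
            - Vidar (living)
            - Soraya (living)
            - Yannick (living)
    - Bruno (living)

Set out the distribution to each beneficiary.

Torin: ₹552,000; Nell: ₹552,000; Rosa: ₹276,000; Ursula: ₹276,000; Dagny: ₹552,000; Elio: ₹138,000; Isolde: ₹138,000; Joaquin: ₹138,000; Vidar: ₹46,000; Soraya: ₹46,000; Yannick: ₹46,000; Bruno: ₹552,000

The entire ₹3,312,000 passes to the descendants.
That amount (₹3,312,000) is divided into 6 shares of ₹552,000: Nell, Dagny, and Bruno each take ₹552,000; Tobias's ₹552,000 share passes to Tobias's issue; Quinn's ₹552,000 share passes to Quinn's issue; Noor's ₹552,000 share passes to Noor's issue.
Tobias's share (₹552,000) passes entirely to Torin.
Quinn's share (₹552,000) is divided into 2 shares of ₹276,000: Rosa and Ursula each take ₹276,000.
Noor's share (₹552,000) is divided into 4 shares of ₹138,000: Elio, Isolde, and Joaquin each take ₹138,000; Quentin's ₹138,000 share passes to Quentin's issue.
Quentin's share (₹138,000) is divided into 3 shares of ₹46,000: Vidar, Soraya, and Yannick each take ₹46,000.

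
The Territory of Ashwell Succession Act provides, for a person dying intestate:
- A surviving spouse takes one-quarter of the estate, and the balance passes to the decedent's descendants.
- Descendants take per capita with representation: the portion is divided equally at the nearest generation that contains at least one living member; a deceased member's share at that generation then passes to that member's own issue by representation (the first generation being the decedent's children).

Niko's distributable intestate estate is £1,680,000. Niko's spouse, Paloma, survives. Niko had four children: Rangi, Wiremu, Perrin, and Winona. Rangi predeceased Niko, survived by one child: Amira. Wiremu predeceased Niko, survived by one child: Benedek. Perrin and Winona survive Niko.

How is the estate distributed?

Paloma: £420,000; Amira: £315,000; Benedek: £315,000; Perrin: £315,000; Winona: £315,000

Paloma takes one-quarter of £1,680,000 = £420,000. The remaining £1,260,000 passes to the descendants.
The descendants' portion (£1,260,000) is divided into 4 shares of £315,000: Perrin and Winona each take £315,000; Rangi's £315,000 share passes to Rangi's issue; Wiremu's £315,000 share passes to Wiremu's issue.
Rangi's share (£315,000) passes entirely to Amira.
Wiremu's share (£315,000) passes entirely to Benedek.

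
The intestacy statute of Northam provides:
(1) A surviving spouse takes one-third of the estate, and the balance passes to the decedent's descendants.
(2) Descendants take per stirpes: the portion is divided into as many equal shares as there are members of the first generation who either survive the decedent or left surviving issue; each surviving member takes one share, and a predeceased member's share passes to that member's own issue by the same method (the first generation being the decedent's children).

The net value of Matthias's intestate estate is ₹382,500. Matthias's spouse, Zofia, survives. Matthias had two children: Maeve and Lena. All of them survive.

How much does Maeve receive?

Maeve receives ₹127,500.

Zofia takes one-third of ₹382,500 = ₹127,500. The remaining ₹255,000 passes to the descendants.
The descendants' portion (₹255,000) is divided into 2 shares of ₹127,500: Maeve and Lena each take ₹127,500.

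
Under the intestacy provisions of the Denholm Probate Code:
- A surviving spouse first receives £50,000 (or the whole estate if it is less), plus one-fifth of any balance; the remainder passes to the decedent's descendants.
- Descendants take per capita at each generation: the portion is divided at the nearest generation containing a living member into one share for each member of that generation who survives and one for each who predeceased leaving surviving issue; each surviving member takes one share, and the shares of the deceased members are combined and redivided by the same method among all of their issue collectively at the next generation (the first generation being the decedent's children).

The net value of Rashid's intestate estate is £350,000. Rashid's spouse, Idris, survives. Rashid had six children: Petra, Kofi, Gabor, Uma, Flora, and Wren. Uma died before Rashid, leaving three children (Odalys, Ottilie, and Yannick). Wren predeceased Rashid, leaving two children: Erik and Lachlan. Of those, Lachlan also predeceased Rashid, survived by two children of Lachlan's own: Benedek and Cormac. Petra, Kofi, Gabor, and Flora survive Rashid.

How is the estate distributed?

Idris: £110,000; Petra: £40,000; Kofi: £40,000; Gabor: £40,000; Odalys: £16,000; Ottilie: £16,000; Yannick: £16,000; Flora: £40,000; Erik: £16,000; Benedek: £8,000; Cormac: £8,000

Idris first takes £50,000, leaving a balance of £300,000. Idris then takes one-fifth of the balance (£60,000), for a total of £110,000. The remaining £240,000 passes to the descendants.
The descendants' portion (£240,000) is divided at the children's generation into 6 shares of £40,000. Petra, Kofi, Gabor, and Flora each take £40,000. The 2 shares of the deceased (Uma and Wren) are combined into a pool of £80,000.
That pool (£80,000) is divided at the grandchildren's generation into 5 shares of £16,000. Odalys, Ottilie, Yannick, and Erik each take £16,000. The remaining share for the deceased Lachlan (£16,000) is carried to the next generation.
That pool (£16,000) is divided at the great-grandchildren's generation equally among Benedek and Cormac: £8,000 each.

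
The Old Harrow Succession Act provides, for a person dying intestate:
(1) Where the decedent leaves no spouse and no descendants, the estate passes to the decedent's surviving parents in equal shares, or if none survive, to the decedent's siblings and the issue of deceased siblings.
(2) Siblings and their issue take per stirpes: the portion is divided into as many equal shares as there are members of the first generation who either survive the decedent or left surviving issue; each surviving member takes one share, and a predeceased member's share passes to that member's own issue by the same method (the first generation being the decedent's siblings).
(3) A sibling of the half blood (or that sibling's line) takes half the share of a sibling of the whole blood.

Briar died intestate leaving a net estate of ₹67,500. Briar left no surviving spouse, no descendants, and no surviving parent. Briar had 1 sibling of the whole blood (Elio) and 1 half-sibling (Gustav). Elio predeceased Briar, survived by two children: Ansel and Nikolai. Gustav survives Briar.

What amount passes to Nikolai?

Nikolai receives ₹22,500.

The entire ₹67,500 passes to the siblings and their issue.
Counting each half-blood sibling's line as half a unit, there are 3/2 units in ₹67,500, so one unit is ₹45,000. Whole-blood lines (Elio) take ₹45,000 each; half-blood lines (Gustav) take ₹22,500 each.
Elio's share (₹45,000) is divided into 2 shares of ₹22,500: Ansel and Nikolai each take ₹22,500.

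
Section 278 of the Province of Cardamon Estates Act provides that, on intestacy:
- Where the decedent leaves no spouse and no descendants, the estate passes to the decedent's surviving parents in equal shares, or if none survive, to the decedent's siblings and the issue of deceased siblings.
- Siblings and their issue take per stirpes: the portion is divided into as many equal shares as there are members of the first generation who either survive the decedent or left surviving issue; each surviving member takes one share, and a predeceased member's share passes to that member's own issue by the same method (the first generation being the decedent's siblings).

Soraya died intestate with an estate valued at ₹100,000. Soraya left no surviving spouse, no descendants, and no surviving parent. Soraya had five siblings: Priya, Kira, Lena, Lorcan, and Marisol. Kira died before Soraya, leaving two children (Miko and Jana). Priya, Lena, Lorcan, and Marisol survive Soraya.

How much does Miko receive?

The entire ₹100,000 passes to the siblings and their issue.
That amount (₹100,000) is divided into 5 shares of ₹20,000: Priya, Lena, Lorcan, and Marisol each take ₹20,000; Kira's ₹20,000 share passes to Kira's issue.
Kira's share (₹20,000) is divided into 2 shares of ₹10,000: Miko and Jana each take ₹10,000.

Miko receives ₹10,000.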